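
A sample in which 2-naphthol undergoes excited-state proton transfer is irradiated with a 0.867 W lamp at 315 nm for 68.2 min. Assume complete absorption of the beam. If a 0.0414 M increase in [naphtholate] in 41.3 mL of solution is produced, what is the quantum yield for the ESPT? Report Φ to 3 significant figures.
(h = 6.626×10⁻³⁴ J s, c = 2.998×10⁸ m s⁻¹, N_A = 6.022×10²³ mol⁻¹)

Product: (0.0414 M)(0.0413 L) = 0.001710 mol.
Photon energy at 315 nm: hc/λ = (6.626×10⁻³⁴)(2.998×10⁸)/(315×10⁻⁹) = 6.306×10⁻¹⁹ J.
Energy delivered: (0.867 W)(4092 s) = 3548 J.
Photons incident: 3548 / 6.306×10⁻¹⁹ = 5.626×10²¹, i.e. 5.626×10²¹/6.022×10²³ = 0.009342 mol.
Φ = 0.001710 mol / 0.009342 mol photons = 0.183.

Φ = 0.183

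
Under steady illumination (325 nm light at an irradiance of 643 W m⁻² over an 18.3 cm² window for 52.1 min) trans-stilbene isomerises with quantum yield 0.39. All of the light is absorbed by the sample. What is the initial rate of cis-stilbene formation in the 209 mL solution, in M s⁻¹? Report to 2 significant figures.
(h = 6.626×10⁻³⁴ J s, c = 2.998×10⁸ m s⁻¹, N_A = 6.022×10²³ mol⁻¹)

6.0×10⁻⁶ M s⁻¹

Photon energy at 325 nm: hc/λ = (6.626×10⁻³⁴)(2.998×10⁸)/(325×10⁻⁹) = 6.112×10⁻¹⁹ J.
Energy delivered: (643 W m⁻²)(18.3×10⁻⁴ m²)(3126 s) = 3678 J.
Photons incident: 3678 / 6.112×10⁻¹⁹ = 6.018×10²¹, i.e. 6.018×10²¹/6.022×10²³ = 0.009993 mol.
Product formed: 0.39 × 0.009993 = 0.003897 mol.
Rate: 0.003897 mol / (3126 s × 0.209 L) = 6.0×10⁻⁶ M s⁻¹.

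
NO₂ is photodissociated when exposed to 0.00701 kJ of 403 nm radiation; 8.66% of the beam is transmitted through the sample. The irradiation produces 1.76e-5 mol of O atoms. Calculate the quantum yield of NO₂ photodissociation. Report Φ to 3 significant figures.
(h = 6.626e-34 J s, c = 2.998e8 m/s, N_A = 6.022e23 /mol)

Photon energy at 403 nm: hc/λ = (6.626e-34)(2.998e8)/(403e-9) = 4.929e-19 J.
Incident energy: 0.00701 kJ = 7.01 J.
Photons incident: 7.01 / 4.929e-19 = 1.422e19, i.e. 1.422e19/6.022e23 = 2.361e-5 mol.
Fraction absorbed: 1 − 8.66/100 = 0.9134.
Photons absorbed: 0.9134 × 2.361e-5 = 2.157e-5 mol.
Φ = 1.76e-5 mol / 2.157e-5 mol photons = 0.816.

Φ = 0.816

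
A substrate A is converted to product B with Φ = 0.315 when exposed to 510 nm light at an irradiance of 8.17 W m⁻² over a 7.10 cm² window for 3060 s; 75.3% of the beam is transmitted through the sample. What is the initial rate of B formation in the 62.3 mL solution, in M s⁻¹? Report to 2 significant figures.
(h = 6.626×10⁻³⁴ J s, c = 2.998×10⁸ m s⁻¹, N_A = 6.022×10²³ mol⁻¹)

3.1×10⁻⁸ M s⁻¹

Photon energy at 510 nm: hc/λ = (6.626×10⁻³⁴)(2.998×10⁸)/(510×10⁻⁹) = 3.895×10⁻¹⁹ J.
Energy delivered: (8.17 W m⁻²)(7.10×10⁻⁴ m²)(3060 s) = 17.75 J.
Photons incident: 17.75 / 3.895×10⁻¹⁹ = 4.557×10¹⁹, i.e. 4.557×10¹⁹/6.022×10²³ = 7.567×10⁻⁵ mol.
Fraction absorbed: 1 − 75.3/100 = 0.2470.
Photons absorbed: 0.2470 × 7.567×10⁻⁵ = 1.869×10⁻⁵ mol.
Product formed: 0.315 × 1.869×10⁻⁵ = 5.887×10⁻⁶ mol.
Rate: 5.887×10⁻⁶ mol / (3060 s × 0.0623 L) = 3.1×10⁻⁸ M s⁻¹.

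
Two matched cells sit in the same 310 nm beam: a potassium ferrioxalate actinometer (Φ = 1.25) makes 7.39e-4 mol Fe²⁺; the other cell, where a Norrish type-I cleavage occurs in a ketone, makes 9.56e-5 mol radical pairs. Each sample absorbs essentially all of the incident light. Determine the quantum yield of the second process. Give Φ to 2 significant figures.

Φ = 0.16

Photons absorbed by the actinometer: 7.39e-4 / 1.25 = 5.912e-4 mol.
Φ(unknown) = 9.56e-5 / 5.912e-4 = 0.16.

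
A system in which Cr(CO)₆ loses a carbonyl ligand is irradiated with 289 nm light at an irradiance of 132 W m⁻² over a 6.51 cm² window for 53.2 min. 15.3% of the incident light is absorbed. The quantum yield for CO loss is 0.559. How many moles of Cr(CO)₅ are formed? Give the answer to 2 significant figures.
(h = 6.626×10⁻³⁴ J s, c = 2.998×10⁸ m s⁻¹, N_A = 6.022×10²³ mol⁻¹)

Photon energy at 289 nm: hc/λ = (6.626×10⁻³⁴)(2.998×10⁸)/(289×10⁻⁹) = 6.874×10⁻¹⁹ J.
Energy delivered: (132 W m⁻²)(6.51×10⁻⁴ m²)(3192 s) = 274.3 J.
Photons incident: 274.3 / 6.874×10⁻¹⁹ = 3.990×10²⁰, i.e. 3.990×10²⁰/6.022×10²³ = 6.626×10⁻⁴ mol.
Photons absorbed: 0.153 × 6.626×10⁻⁴ = 1.014×10⁻⁴ mol.
Product: Φ × n_abs = 0.559 × 1.014×10⁻⁴ = 5.668×10⁻⁵ mol.

5.7×10⁻⁵ mol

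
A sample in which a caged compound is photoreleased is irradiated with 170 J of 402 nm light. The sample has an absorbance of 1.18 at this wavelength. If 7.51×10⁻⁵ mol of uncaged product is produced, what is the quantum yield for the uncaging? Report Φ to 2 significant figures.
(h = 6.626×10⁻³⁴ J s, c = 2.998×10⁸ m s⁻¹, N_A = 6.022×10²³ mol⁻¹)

Φ = 0.14

Photon energy at 402 nm: hc/λ = (6.626×10⁻³⁴)(2.998×10⁸)/(402×10⁻⁹) = 4.941×10⁻¹⁹ J.
Photons incident: 170 / 4.941×10⁻¹⁹ = 3.441×10²⁰, i.e. 3.441×10²⁰/6.022×10²³ = 5.714×10⁻⁴ mol.
Fraction absorbed: 1 − 10^(−1.18) = 0.9339.
Photons absorbed: 0.9339 × 5.714×10⁻⁴ = 5.336×10⁻⁴ mol.
Φ = 7.51×10⁻⁵ mol / 5.336×10⁻⁴ mol photons = 0.14.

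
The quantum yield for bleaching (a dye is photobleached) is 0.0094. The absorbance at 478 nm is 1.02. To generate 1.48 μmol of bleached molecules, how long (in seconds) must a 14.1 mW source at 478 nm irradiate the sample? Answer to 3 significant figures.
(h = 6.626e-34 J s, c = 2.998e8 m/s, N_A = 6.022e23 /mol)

Product: 1.48 μmol = 1.48e-6 mol.
Photons that must be absorbed: 1.48e-6 / 0.0094 = 1.574e-4 mol.
Fraction absorbed: 1 − 10^(−1.02) = 0.9045.
Incident photons needed: 1.574e-4 / 0.9045 = 1.740e-4 mol.
Photon energy: hc/λ = 4.156e-19 J; per mole, 2.503e5 J mol⁻¹.
Energy required: 1.740e-4 × 2.503e5 = 43.55 J.
Time: 43.55 J / 0.0141 W = 3090 s.

t ≈ 3090 s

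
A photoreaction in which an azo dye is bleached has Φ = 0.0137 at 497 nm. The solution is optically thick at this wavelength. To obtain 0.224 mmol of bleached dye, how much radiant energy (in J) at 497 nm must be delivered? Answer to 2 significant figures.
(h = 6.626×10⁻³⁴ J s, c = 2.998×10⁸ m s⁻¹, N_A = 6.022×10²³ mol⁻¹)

Product: 0.224 mmol = 2.24×10⁻⁴ mol.
Photons that must be absorbed: 2.24×10⁻⁴ / 0.0137 = 0.01635 mol.
Photon energy: hc/λ = 3.997×10⁻¹⁹ J; per mole, 2.407×10⁵ J mol⁻¹.
Energy required: 0.01635 × 2.407×10⁵ = 3900 J.

3900 J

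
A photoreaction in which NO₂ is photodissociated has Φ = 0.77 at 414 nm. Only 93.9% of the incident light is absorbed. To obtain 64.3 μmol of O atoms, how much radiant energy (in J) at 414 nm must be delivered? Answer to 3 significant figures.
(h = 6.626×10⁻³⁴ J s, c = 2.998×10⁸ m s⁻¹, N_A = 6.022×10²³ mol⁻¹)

Product: 64.3 μmol = 6.43×10⁻⁵ mol.
Photons that must be absorbed: 6.43×10⁻⁵ / 0.77 = 8.351×10⁻⁵ mol.
Incident photons needed: 8.351×10⁻⁵ / 0.939 = 8.894×10⁻⁵ mol.
Photon energy: hc/λ = 4.798×10⁻¹⁹ J; per mole, 2.889×10⁵ J mol⁻¹.
Energy required: 8.894×10⁻⁵ × 2.889×10⁵ = 25.7 J.

25.7 J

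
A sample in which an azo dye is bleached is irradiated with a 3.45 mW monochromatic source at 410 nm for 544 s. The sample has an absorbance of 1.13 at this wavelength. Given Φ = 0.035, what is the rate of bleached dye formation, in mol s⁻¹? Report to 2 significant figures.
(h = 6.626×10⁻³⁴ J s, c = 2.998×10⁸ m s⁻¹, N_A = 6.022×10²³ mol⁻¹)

Photon energy at 410 nm: hc/λ = (6.626×10⁻³⁴)(2.998×10⁸)/(410×10⁻⁹) = 4.845×10⁻¹⁹ J.
Energy delivered: (3.45 mW)(544 s) = 1.877 J.
Photons incident: 1.877 / 4.845×10⁻¹⁹ = 3.874×10¹⁸, i.e. 3.874×10¹⁸/6.022×10²³ = 6.433×10⁻⁶ mol.
Fraction absorbed: 1 − 10^(−1.13) = 0.9259.
Photons absorbed: 0.9259 × 6.433×10⁻⁶ = 5.956×10⁻⁶ mol.
Product formed: 0.035 × 5.956×10⁻⁶ = 2.085×10⁻⁷ mol.
Rate: 2.085×10⁻⁷ / 544 s = 3.8×10⁻¹⁰ mol s⁻¹.

3.8×10⁻¹⁰ mol s⁻¹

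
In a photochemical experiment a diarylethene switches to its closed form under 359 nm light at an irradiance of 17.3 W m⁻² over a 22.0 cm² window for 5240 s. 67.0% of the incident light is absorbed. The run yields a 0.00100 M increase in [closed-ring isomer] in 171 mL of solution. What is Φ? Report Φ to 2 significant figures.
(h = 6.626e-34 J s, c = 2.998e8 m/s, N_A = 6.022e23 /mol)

Φ = 0.43

Product: (0.00100 M)(0.171 L) = 1.710e-4 mol.
Photon energy at 359 nm: hc/λ = (6.626e-34)(2.998e8)/(359e-9) = 5.533e-19 J.
Energy delivered: (17.3 W m⁻²)(22.0e-4 m²)(5240 s) = 199.4 J.
Photons incident: 199.4 / 5.533e-19 = 3.604e20, i.e. 3.604e20/6.022e23 = 5.985e-4 mol.
Photons absorbed: 0.670 × 5.985e-4 = 4.010e-4 mol.
Φ = 1.710e-4 mol / 4.010e-4 mol photons = 0.43.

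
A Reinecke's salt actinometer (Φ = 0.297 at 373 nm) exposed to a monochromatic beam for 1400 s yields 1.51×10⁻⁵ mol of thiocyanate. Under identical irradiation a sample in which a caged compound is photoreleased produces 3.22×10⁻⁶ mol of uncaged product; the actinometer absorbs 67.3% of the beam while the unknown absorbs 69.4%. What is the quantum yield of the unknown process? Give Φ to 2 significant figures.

Photons absorbed by the actinometer: 1.51×10⁻⁵ / 0.297 = 5.084×10⁻⁵ mol.
Incident flux: 5.084×10⁻⁵ / 0.673 = 7.554×10⁻⁵ einstein.
Absorbed by unknown: 0.694 × 7.554×10⁻⁵ = 5.242×10⁻⁵ mol.
Φ(unknown) = 3.22×10⁻⁶ / 5.242×10⁻⁵ = 0.061.

Φ = 0.061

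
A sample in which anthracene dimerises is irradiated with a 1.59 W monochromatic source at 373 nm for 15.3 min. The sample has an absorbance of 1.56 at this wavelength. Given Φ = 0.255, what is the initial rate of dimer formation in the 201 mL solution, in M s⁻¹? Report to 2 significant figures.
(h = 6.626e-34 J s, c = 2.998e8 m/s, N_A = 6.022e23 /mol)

Photon energy at 373 nm: hc/λ = (6.626e-34)(2.998e8)/(373e-9) = 5.326e-19 J.
Energy delivered: (1.59 W)(918 s) = 1460 J.
Photons incident: 1460 / 5.326e-19 = 2.741e21, i.e. 2.741e21/6.022e23 = 0.004552 mol.
Fraction absorbed: 1 − 10^(−1.56) = 0.9725.
Photons absorbed: 0.9725 × 0.004552 = 0.004427 mol.
Product formed: 0.255 × 0.004427 = 0.001129 mol.
Rate: 0.001129 mol / (918 s × 0.201 L) = 6.1e-6 M s⁻¹.

6.1e-6 M s⁻¹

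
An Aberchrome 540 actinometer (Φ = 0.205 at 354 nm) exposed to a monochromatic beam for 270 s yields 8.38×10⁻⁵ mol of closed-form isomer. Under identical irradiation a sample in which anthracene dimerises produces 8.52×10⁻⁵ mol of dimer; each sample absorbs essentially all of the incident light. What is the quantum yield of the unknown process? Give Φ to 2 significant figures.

Φ = 0.21

Photons absorbed by the actinometer: 8.38×10⁻⁵ / 0.205 = 4.088×10⁻⁴ mol.
Φ(unknown) = 8.52×10⁻⁵ / 4.088×10⁻⁴ = 0.21.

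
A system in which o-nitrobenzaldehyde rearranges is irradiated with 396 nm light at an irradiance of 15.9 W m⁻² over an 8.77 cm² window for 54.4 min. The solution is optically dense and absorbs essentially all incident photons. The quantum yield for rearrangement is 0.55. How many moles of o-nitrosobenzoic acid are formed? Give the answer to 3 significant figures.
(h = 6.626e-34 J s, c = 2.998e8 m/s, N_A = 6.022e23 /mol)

Photon energy at 396 nm: hc/λ = (6.626e-34)(2.998e8)/(396e-9) = 5.016e-19 J.
Energy delivered: (15.9 W m⁻²)(8.77e-4 m²)(3264 s) = 45.51 J.
Photons incident: 45.51 / 5.016e-19 = 9.073e19, i.e. 9.073e19/6.022e23 = 1.507e-4 mol.
Product: Φ × n_abs = 0.55 × 1.507e-4 = 8.289e-5 mol.

8.29e-5 mol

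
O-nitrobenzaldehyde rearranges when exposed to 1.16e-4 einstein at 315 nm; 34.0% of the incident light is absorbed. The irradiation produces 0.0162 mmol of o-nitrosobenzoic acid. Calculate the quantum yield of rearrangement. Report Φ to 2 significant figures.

Product: 0.0162 mmol = 1.62e-5 mol.
Photons absorbed: 0.340 × 1.16e-4 = 3.944e-5 mol.
Φ = 1.62e-5 mol / 3.944e-5 mol photons = 0.41.

Φ = 0.41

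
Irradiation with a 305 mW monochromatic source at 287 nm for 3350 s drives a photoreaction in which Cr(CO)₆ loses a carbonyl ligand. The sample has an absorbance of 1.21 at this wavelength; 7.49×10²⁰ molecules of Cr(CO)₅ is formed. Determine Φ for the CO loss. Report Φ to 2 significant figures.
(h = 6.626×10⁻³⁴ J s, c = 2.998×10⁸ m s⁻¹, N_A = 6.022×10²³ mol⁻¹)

Product: 7.49×10²⁰ / 6.022×10²³ = 0.001244 mol.
Photon energy at 287 nm: hc/λ = (6.626×10⁻³⁴)(2.998×10⁸)/(287×10⁻⁹) = 6.922×10⁻¹⁹ J.
Energy delivered: (305 mW)(3350 s) = 1022 J.
Photons incident: 1022 / 6.922×10⁻¹⁹ = 1.476×10²¹, i.e. 1.476×10²¹/6.022×10²³ = 0.002451 mol.
Fraction absorbed: 1 − 10^(−1.21) = 0.9383.
Photons absorbed: 0.9383 × 0.002451 = 0.002300 mol.
Φ = 0.001244 mol / 0.002300 mol photons = 0.54.

Φ = 0.54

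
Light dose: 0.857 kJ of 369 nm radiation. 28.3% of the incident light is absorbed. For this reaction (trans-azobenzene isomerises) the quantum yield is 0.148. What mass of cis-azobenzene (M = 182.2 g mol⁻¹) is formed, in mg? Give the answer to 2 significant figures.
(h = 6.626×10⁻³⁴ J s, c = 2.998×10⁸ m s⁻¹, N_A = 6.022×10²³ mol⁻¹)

20 mg

Photon energy at 369 nm: hc/λ = (6.626×10⁻³⁴)(2.998×10⁸)/(369×10⁻⁹) = 5.383×10⁻¹⁹ J.
Incident energy: 0.857 kJ = 857 J.
Photons incident: 857 / 5.383×10⁻¹⁹ = 1.592×10²¹, i.e. 1.592×10²¹/6.022×10²³ = 0.002644 mol.
Photons absorbed: 0.283 × 0.002644 = 7.483×10⁻⁴ mol.
Product: Φ × n_abs = 0.148 × 7.483×10⁻⁴ = 1.107×10⁻⁴ mol.
Mass: 1.107×10⁻⁴ × 182.2 = 0.02017 g = 20 mg.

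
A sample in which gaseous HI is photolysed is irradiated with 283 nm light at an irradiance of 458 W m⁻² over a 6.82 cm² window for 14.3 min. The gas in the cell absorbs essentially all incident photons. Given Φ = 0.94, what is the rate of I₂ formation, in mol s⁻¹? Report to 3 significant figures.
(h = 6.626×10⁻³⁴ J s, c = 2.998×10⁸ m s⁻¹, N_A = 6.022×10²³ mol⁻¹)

Photon energy at 283 nm: hc/λ = (6.626×10⁻³⁴)(2.998×10⁸)/(283×10⁻⁹) = 7.019×10⁻¹⁹ J.
Energy delivered: (458 W m⁻²)(6.82×10⁻⁴ m²)(858 s) = 268.0 J.
Photons incident: 268.0 / 7.019×10⁻¹⁹ = 3.818×10²⁰, i.e. 3.818×10²⁰/6.022×10²³ = 6.340×10⁻⁴ mol.
Product formed: 0.94 × 6.340×10⁻⁴ = 5.960×10⁻⁴ mol.
Rate: 5.960×10⁻⁴ / 858 s = 6.95×10⁻⁷ mol s⁻¹.

6.95×10⁻⁷ mol s⁻¹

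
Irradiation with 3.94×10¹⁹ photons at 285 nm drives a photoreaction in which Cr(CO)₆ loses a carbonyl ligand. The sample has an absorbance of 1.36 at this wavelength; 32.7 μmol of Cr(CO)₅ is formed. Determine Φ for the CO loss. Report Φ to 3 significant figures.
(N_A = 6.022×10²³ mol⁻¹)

Φ = 0.523

Product: 32.7 μmol = 3.27×10⁻⁵ mol.
Moles of photons: 3.94×10¹⁹ / 6.022×10²³ = 6.543×10⁻⁵ mol.
Fraction absorbed: 1 − 10^(−1.36) = 0.9563.
Photons absorbed: 0.9563 × 6.543×10⁻⁵ = 6.257×10⁻⁵ mol.
Φ = 3.27×10⁻⁵ mol / 6.257×10⁻⁵ mol photons = 0.523.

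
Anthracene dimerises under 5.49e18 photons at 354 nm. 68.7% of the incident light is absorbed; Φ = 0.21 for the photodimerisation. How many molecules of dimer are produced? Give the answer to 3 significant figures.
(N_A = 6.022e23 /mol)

Moles of photons: 5.49e18 / 6.022e23 = 9.117e-6 mol.
Photons absorbed: 0.687 × 9.117e-6 = 6.263e-6 mol.
Product: Φ × n_abs = 0.21 × 6.263e-6 = 1.315e-6 mol.
As a count: 1.315e-6 × 6.022e23 = 7.92e17.

7.92e17 molecules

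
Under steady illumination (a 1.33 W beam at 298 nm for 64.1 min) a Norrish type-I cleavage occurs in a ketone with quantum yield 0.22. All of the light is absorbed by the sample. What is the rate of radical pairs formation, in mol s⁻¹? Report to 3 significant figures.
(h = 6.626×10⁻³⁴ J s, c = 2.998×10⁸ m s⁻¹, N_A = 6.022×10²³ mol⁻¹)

7.29×10⁻⁷ mol s⁻¹

Photon energy at 298 nm: hc/λ = (6.626×10⁻³⁴)(2.998×10⁸)/(298×10⁻⁹) = 6.666×10⁻¹⁹ J.
Energy delivered: (1.33 W)(3846 s) = 5115 J.
Photons incident: 5115 / 6.666×10⁻¹⁹ = 7.673×10²¹, i.e. 7.673×10²¹/6.022×10²³ = 0.01274 mol.
Product formed: 0.22 × 0.01274 = 0.002803 mol.
Rate: 0.002803 / 3846 s = 7.29×10⁻⁷ mol s⁻¹.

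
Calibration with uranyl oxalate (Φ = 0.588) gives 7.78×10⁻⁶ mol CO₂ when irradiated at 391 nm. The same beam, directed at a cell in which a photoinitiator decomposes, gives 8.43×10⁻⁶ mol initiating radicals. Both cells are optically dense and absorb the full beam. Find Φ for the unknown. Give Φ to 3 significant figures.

Photons absorbed by the actinometer: 7.78×10⁻⁶ / 0.588 = 1.323×10⁻⁵ mol.
Φ(unknown) = 8.43×10⁻⁶ / 1.323×10⁻⁵ = 0.637.

Φ = 0.637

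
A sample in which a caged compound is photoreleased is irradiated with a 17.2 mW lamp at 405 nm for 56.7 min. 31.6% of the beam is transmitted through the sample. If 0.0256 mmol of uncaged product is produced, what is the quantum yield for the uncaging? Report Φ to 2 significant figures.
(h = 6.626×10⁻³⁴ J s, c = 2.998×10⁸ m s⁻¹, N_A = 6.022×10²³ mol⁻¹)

Φ = 0.19

Product: 0.0256 mmol = 2.56×10⁻⁵ mol.
Photon energy at 405 nm: hc/λ = (6.626×10⁻³⁴)(2.998×10⁸)/(405×10⁻⁹) = 4.905×10⁻¹⁹ J.
Energy delivered: (17.2 mW)(3402 s) = 58.51 J.
Photons incident: 58.51 / 4.905×10⁻¹⁹ = 1.193×10²⁰, i.e. 1.193×10²⁰/6.022×10²³ = 1.981×10⁻⁴ mol.
Fraction absorbed: 1 − 31.6/100 = 0.6840.
Photons absorbed: 0.6840 × 1.981×10⁻⁴ = 1.355×10⁻⁴ mol.
Φ = 2.56×10⁻⁵ mol / 1.355×10⁻⁴ mol photons = 0.19.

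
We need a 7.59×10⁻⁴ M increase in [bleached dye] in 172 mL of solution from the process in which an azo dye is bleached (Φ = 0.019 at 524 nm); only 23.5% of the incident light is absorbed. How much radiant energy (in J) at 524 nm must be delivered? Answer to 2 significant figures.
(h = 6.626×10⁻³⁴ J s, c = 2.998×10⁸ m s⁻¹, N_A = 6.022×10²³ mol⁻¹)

6700 J

Product: (7.59×10⁻⁴ M)(0.172 L) = 1.305×10⁻⁴ mol.
Photons that must be absorbed: 1.305×10⁻⁴ / 0.019 = 0.006868 mol.
Incident photons needed: 0.006868 / 0.235 = 0.02923 mol.
Photon energy: hc/λ = 3.791×10⁻¹⁹ J; per mole, 2.283×10⁵ J mol⁻¹.
Energy required: 0.02923 × 2.283×10⁵ = 6700 J.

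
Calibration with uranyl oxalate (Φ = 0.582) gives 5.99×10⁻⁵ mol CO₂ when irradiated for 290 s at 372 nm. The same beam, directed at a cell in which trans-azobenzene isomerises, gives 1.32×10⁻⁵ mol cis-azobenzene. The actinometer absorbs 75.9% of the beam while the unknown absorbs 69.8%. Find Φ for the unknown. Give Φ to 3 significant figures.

Φ = 0.139

Photons absorbed by the actinometer: 5.99×10⁻⁵ / 0.582 = 1.029×10⁻⁴ mol.
Incident flux: 1.029×10⁻⁴ / 0.759 = 1.356×10⁻⁴ einstein.
Absorbed by unknown: 0.698 × 1.356×10⁻⁴ = 9.465×10⁻⁵ mol.
Φ(unknown) = 1.32×10⁻⁵ / 9.465×10⁻⁵ = 0.139.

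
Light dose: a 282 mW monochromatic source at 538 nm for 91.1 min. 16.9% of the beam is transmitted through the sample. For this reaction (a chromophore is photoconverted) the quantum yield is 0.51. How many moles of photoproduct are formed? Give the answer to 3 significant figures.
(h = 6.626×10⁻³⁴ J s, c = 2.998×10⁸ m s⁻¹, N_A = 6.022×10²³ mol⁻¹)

0.00294 mol

Photon energy at 538 nm: hc/λ = (6.626×10⁻³⁴)(2.998×10⁸)/(538×10⁻⁹) = 3.692×10⁻¹⁹ J.
Energy delivered: (282 mW)(5466 s) = 1541 J.
Photons incident: 1541 / 3.692×10⁻¹⁹ = 4.174×10²¹, i.e. 4.174×10²¹/6.022×10²³ = 0.006931 mol.
Fraction absorbed: 1 − 16.9/100 = 0.8310.
Photons absorbed: 0.8310 × 0.006931 = 0.005760 mol.
Product: Φ × n_abs = 0.51 × 0.005760 = 0.002938 mol.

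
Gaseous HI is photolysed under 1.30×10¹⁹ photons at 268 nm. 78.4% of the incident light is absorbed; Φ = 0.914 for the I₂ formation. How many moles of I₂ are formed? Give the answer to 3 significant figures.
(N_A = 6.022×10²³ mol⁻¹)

Moles of photons: 1.30×10¹⁹ / 6.022×10²³ = 2.159×10⁻⁵ mol.
Photons absorbed: 0.784 × 2.159×10⁻⁵ = 1.693×10⁻⁵ mol.
Product: Φ × n_abs = 0.914 × 1.693×10⁻⁵ = 1.547×10⁻⁵ mol.

1.55×10⁻⁵ mol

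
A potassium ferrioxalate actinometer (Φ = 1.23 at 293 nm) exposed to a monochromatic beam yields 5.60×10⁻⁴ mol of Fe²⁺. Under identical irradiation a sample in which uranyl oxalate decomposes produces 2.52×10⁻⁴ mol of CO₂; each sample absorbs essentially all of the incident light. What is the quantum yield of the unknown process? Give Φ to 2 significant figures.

Photons absorbed by the actinometer: 5.60×10⁻⁴ / 1.23 = 4.553×10⁻⁴ mol.
Φ(unknown) = 2.52×10⁻⁴ / 4.553×10⁻⁴ = 0.55.

Φ = 0.55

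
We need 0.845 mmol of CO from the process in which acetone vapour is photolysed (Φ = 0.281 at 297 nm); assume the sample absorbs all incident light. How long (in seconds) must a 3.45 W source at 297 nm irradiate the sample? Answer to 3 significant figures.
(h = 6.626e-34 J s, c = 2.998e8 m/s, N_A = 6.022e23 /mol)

Product: 0.845 mmol = 8.45e-4 mol.
Photons that must be absorbed: 8.45e-4 / 0.281 = 0.003007 mol.
Photon energy: hc/λ = 6.688e-19 J; per mole, 4.028e5 J mol⁻¹.
Energy required: 0.003007 × 4.028e5 = 1211 J.
Time: 1211 J / 3.45 W = 351 s.

t ≈ 351 s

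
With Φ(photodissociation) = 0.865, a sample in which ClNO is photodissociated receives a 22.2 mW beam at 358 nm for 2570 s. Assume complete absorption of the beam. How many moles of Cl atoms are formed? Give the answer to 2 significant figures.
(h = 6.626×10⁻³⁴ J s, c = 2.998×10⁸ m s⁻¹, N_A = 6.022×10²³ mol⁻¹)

1.5×10⁻⁴ mol

Photon energy at 358 nm: hc/λ = (6.626×10⁻³⁴)(2.998×10⁸)/(358×10⁻⁹) = 5.549×10⁻¹⁹ J.
Energy delivered: (22.2 mW)(2570 s) = 57.05 J.
Photons incident: 57.05 / 5.549×10⁻¹⁹ = 1.028×10²⁰, i.e. 1.028×10²⁰/6.022×10²³ = 1.707×10⁻⁴ mol.
Product: Φ × n_abs = 0.865 × 1.707×10⁻⁴ = 1.477×10⁻⁴ mol.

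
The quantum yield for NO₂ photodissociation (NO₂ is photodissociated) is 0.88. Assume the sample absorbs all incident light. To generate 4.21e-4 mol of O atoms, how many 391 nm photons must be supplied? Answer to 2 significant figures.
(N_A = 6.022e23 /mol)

Photons that must be absorbed: 4.21e-4 / 0.88 = 4.784e-4 mol.
Photon count: 4.784e-4 × 6.022e23 = 2.9e20.

2.9e20 photons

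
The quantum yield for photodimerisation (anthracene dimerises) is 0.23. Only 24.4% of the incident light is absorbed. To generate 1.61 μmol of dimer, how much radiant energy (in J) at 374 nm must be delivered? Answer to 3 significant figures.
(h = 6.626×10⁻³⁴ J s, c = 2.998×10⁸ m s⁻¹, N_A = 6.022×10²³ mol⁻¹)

9.18 J

Product: 1.61 μmol = 1.61×10⁻⁶ mol.
Photons that must be absorbed: 1.61×10⁻⁶ / 0.23 = 7.000×10⁻⁶ mol.
Incident photons needed: 7.000×10⁻⁶ / 0.244 = 2.869×10⁻⁵ mol.
Photon energy: hc/λ = 5.311×10⁻¹⁹ J; per mole, 3.198×10⁵ J mol⁻¹.
Energy required: 2.869×10⁻⁵ × 3.198×10⁵ = 9.18 J.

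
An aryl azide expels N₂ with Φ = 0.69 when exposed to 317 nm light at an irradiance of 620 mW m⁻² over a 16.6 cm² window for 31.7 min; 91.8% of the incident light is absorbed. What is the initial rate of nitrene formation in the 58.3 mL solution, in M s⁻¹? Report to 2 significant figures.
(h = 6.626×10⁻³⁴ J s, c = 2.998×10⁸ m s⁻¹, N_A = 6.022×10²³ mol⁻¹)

3.0×10⁻⁸ M s⁻¹

Photon energy at 317 nm: hc/λ = (6.626×10⁻³⁴)(2.998×10⁸)/(317×10⁻⁹) = 6.266×10⁻¹⁹ J.
Energy delivered: (620 mW m⁻²)(16.6×10⁻⁴ m²)(1902 s) = 1.958 J.
Photons incident: 1.958 / 6.266×10⁻¹⁹ = 3.125×10¹⁸, i.e. 3.125×10¹⁸/6.022×10²³ = 5.189×10⁻⁶ mol.
Photons absorbed: 0.918 × 5.189×10⁻⁶ = 4.764×10⁻⁶ mol.
Product formed: 0.69 × 4.764×10⁻⁶ = 3.287×10⁻⁶ mol.
Rate: 3.287×10⁻⁶ mol / (1902 s × 0.0583 L) = 3.0×10⁻⁸ M s⁻¹.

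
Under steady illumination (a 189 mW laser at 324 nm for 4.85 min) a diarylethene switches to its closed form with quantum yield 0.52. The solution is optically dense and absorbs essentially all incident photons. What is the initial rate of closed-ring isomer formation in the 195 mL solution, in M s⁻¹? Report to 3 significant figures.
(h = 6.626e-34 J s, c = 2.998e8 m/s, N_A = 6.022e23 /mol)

Photon energy at 324 nm: hc/λ = (6.626e-34)(2.998e8)/(324e-9) = 6.131e-19 J.
Energy delivered: (189 mW)(291 s) = 55.00 J.
Photons incident: 55.00 / 6.131e-19 = 8.971e19, i.e. 8.971e19/6.022e23 = 1.490e-4 mol.
Product formed: 0.52 × 1.490e-4 = 7.748e-5 mol.
Rate: 7.748e-5 mol / (291 s × 0.195 L) = 1.37e-6 M s⁻¹.

1.37e-6 M s⁻¹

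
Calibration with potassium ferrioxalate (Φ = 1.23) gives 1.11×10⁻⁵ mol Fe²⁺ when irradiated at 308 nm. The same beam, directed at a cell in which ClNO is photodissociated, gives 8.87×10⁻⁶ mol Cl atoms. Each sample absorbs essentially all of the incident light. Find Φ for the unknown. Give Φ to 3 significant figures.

Φ = 0.983

Photons absorbed by the actinometer: 1.11×10⁻⁵ / 1.23 = 9.024×10⁻⁶ mol.
Φ(unknown) = 8.87×10⁻⁶ / 9.024×10⁻⁶ = 0.983.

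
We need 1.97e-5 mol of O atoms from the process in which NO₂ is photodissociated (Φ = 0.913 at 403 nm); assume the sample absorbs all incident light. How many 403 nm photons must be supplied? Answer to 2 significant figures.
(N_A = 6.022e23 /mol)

1.3e19 photons

Photons that must be absorbed: 1.97e-5 / 0.913 = 2.158e-5 mol.
Photon count: 2.158e-5 × 6.022e23 = 1.3e19.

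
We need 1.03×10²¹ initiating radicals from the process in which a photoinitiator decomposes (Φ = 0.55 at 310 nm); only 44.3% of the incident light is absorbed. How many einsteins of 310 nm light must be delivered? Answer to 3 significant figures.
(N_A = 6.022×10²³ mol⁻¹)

0.00702 einstein

Product: 1.03×10²¹ / 6.022×10²³ = 0.001710 mol.
Photons that must be absorbed: 0.001710 / 0.55 = 0.003109 mol.
Incident photons needed: 0.003109 / 0.443 = 0.007018 mol.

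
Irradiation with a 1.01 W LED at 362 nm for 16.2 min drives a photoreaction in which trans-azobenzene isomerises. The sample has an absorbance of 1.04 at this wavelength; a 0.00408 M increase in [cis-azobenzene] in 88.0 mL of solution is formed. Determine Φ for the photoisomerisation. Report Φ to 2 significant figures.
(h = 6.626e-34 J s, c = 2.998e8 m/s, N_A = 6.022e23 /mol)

Φ = 0.13

Product: (0.00408 M)(0.088 L) = 3.590e-4 mol.
Photon energy at 362 nm: hc/λ = (6.626e-34)(2.998e8)/(362e-9) = 5.487e-19 J.
Energy delivered: (1.01 W)(972 s) = 981.7 J.
Photons incident: 981.7 / 5.487e-19 = 1.789e21, i.e. 1.789e21/6.022e23 = 0.002971 mol.
Fraction absorbed: 1 − 10^(−1.04) = 0.9088.
Photons absorbed: 0.9088 × 0.002971 = 0.002700 mol.
Φ = 3.590e-4 mol / 0.002700 mol photons = 0.13.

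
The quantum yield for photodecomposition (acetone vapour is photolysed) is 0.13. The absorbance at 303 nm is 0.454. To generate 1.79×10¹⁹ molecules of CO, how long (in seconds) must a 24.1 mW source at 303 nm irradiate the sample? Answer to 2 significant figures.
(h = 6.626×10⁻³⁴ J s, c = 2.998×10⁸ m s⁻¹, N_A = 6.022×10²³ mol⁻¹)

t ≈ 5800 s

Product: 1.79×10¹⁹ / 6.022×10²³ = 2.972×10⁻⁵ mol.
Photons that must be absorbed: 2.972×10⁻⁵ / 0.13 = 2.286×10⁻⁴ mol.
Fraction absorbed: 1 − 10^(−0.454) = 0.6484.
Incident photons needed: 2.286×10⁻⁴ / 0.6484 = 3.526×10⁻⁴ mol.
Photon energy: hc/λ = 6.556×10⁻¹⁹ J; per mole, 3.948×10⁵ J mol⁻¹.
Energy required: 3.526×10⁻⁴ × 3.948×10⁵ = 139.2 J.
Time: 139.2 J / 0.0241 W = 5800 s.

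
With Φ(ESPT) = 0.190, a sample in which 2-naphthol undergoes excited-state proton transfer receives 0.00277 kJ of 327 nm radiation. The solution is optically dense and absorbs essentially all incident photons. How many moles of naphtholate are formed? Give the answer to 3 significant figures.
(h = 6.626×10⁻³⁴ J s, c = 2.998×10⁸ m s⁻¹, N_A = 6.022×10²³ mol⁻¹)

Photon energy at 327 nm: hc/λ = (6.626×10⁻³⁴)(2.998×10⁸)/(327×10⁻⁹) = 6.075×10⁻¹⁹ J.
Incident energy: 0.00277 kJ = 2.77 J.
Photons incident: 2.77 / 6.075×10⁻¹⁹ = 4.560×10¹⁸, i.e. 4.560×10¹⁸/6.022×10²³ = 7.572×10⁻⁶ mol.
Product: Φ × n_abs = 0.190 × 7.572×10⁻⁶ = 1.439×10⁻⁶ mol.

1.44×10⁻⁶ mol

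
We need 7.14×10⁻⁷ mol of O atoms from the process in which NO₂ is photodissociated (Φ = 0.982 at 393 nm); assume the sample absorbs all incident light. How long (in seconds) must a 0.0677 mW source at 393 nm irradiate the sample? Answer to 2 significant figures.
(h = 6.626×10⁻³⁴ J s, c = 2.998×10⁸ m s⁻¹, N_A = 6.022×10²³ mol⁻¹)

Photons that must be absorbed: 7.14×10⁻⁷ / 0.982 = 7.271×10⁻⁷ mol.
Photon energy: hc/λ = 5.055×10⁻¹⁹ J; per mole, 3.044×10⁵ J mol⁻¹.
Energy required: 7.271×10⁻⁷ × 3.044×10⁵ = 0.2213 J.
Time: 0.2213 J / 6.77e-05 W = 3300 s.

t ≈ 3300 s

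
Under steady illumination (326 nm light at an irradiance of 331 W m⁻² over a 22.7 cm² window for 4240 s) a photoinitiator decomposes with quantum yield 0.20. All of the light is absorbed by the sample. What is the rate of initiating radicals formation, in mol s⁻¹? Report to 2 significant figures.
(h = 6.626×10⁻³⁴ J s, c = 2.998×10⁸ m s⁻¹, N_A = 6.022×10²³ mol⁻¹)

4.1×10⁻⁷ mol s⁻¹

Photon energy at 326 nm: hc/λ = (6.626×10⁻³⁴)(2.998×10⁸)/(326×10⁻⁹) = 6.093×10⁻¹⁹ J.
Energy delivered: (331 W m⁻²)(22.7×10⁻⁴ m²)(4240 s) = 3186 J.
Photons incident: 3186 / 6.093×10⁻¹⁹ = 5.229×10²¹, i.e. 5.229×10²¹/6.022×10²³ = 0.008683 mol.
Product formed: 0.20 × 0.008683 = 0.001737 mol.
Rate: 0.001737 / 4240 s = 4.1×10⁻⁷ mol s⁻¹.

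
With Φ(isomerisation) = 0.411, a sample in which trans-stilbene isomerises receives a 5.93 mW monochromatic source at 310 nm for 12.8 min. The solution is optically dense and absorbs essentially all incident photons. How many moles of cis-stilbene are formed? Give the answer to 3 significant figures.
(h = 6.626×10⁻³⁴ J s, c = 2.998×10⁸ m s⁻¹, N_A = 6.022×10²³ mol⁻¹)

Photon energy at 310 nm: hc/λ = (6.626×10⁻³⁴)(2.998×10⁸)/(310×10⁻⁹) = 6.408×10⁻¹⁹ J.
Energy delivered: (5.93 mW)(768 s) = 4.554 J.
Photons incident: 4.554 / 6.408×10⁻¹⁹ = 7.107×10¹⁸, i.e. 7.107×10¹⁸/6.022×10²³ = 1.180×10⁻⁵ mol.
Product: Φ × n_abs = 0.411 × 1.180×10⁻⁵ = 4.850×10⁻⁶ mol.

4.85×10⁻⁶ mol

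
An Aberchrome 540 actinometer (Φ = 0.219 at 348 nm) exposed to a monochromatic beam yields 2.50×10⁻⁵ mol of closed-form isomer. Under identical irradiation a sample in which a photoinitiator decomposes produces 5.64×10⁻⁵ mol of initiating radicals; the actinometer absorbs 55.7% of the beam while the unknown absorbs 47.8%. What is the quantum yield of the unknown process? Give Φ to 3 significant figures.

Photons absorbed by the actinometer: 2.50×10⁻⁵ / 0.219 = 1.142×10⁻⁴ mol.
Incident flux: 1.142×10⁻⁴ / 0.557 = 2.050×10⁻⁴ einstein.
Absorbed by unknown: 0.478 × 2.050×10⁻⁴ = 9.799×10⁻⁵ mol.
Φ(unknown) = 5.64×10⁻⁵ / 9.799×10⁻⁵ = 0.576.

Φ = 0.576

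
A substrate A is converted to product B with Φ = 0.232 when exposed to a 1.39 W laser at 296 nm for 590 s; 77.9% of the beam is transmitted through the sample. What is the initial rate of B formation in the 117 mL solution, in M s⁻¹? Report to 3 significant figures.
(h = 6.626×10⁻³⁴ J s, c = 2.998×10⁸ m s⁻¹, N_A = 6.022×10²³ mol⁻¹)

1.51×10⁻⁶ M s⁻¹

Photon energy at 296 nm: hc/λ = (6.626×10⁻³⁴)(2.998×10⁸)/(296×10⁻⁹) = 6.711×10⁻¹⁹ J.
Energy delivered: (1.39 W)(590 s) = 820.1 J.
Photons incident: 820.1 / 6.711×10⁻¹⁹ = 1.222×10²¹, i.e. 1.222×10²¹/6.022×10²³ = 0.002029 mol.
Fraction absorbed: 1 − 77.9/100 = 0.2210.
Photons absorbed: 0.2210 × 0.002029 = 4.484×10⁻⁴ mol.
Product formed: 0.232 × 4.484×10⁻⁴ = 1.040×10⁻⁴ mol.
Rate: 1.040×10⁻⁴ mol / (590 s × 0.117 L) = 1.51×10⁻⁶ M s⁻¹.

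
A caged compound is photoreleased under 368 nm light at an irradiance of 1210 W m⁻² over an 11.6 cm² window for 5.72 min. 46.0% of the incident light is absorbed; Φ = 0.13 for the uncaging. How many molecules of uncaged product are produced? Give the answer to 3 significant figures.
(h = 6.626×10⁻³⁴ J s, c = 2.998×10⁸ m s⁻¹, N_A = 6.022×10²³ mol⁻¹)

Photon energy at 368 nm: hc/λ = (6.626×10⁻³⁴)(2.998×10⁸)/(368×10⁻⁹) = 5.398×10⁻¹⁹ J.
Energy delivered: (1210 W m⁻²)(11.6×10⁻⁴ m²)(343.2 s) = 481.7 J.
Photons incident: 481.7 / 5.398×10⁻¹⁹ = 8.924×10²⁰, i.e. 8.924×10²⁰/6.022×10²³ = 0.001482 mol.
Photons absorbed: 0.460 × 0.001482 = 6.817×10⁻⁴ mol.
Product: Φ × n_abs = 0.13 × 6.817×10⁻⁴ = 8.862×10⁻⁵ mol.
As a count: 8.862×10⁻⁵ × 6.022×10²³ = 5.34×10¹⁹.

5.34×10¹⁹ molecules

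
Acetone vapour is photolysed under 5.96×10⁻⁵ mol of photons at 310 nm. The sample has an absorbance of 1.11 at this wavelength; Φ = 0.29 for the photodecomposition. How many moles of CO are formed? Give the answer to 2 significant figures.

Fraction absorbed: 1 − 10^(−1.11) = 0.9224.
Photons absorbed: 0.9224 × 5.96×10⁻⁵ = 5.498×10⁻⁵ mol.
Product: Φ × n_abs = 0.29 × 5.498×10⁻⁵ = 1.594×10⁻⁵ mol.

1.6×10⁻⁵ mol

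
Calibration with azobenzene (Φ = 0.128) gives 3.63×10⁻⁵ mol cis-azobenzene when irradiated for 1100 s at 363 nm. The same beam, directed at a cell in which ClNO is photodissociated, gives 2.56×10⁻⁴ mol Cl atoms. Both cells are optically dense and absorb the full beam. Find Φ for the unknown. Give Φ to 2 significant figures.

Φ = 0.90

Photons absorbed by the actinometer: 3.63×10⁻⁵ / 0.128 = 2.836×10⁻⁴ mol.
Φ(unknown) = 2.56×10⁻⁴ / 2.836×10⁻⁴ = 0.90.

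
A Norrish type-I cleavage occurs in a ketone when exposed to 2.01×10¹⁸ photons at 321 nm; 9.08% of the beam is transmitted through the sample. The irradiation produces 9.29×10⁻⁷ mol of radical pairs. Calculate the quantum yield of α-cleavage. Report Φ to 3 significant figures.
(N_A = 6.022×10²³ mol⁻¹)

Moles of photons: 2.01×10¹⁸ / 6.022×10²³ = 3.338×10⁻⁶ mol.
Fraction absorbed: 1 − 9.08/100 = 0.9092.
Photons absorbed: 0.9092 × 3.338×10⁻⁶ = 3.035×10⁻⁶ mol.
Φ = 9.29×10⁻⁷ mol / 3.035×10⁻⁶ mol photons = 0.306.

Φ = 0.306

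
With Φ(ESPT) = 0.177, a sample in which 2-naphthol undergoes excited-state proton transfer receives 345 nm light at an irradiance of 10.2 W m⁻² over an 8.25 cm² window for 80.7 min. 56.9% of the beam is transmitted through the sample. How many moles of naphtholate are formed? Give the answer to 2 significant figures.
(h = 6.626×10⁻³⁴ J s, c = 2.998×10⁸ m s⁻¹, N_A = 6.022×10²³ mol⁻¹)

Photon energy at 345 nm: hc/λ = (6.626×10⁻³⁴)(2.998×10⁸)/(345×10⁻⁹) = 5.758×10⁻¹⁹ J.
Energy delivered: (10.2 W m⁻²)(8.25×10⁻⁴ m²)(4842 s) = 40.75 J.
Photons incident: 40.75 / 5.758×10⁻¹⁹ = 7.077×10¹⁹, i.e. 7.077×10¹⁹/6.022×10²³ = 1.175×10⁻⁴ mol.
Fraction absorbed: 1 − 56.9/100 = 0.4310.
Photons absorbed: 0.4310 × 1.175×10⁻⁴ = 5.064×10⁻⁵ mol.
Product: Φ × n_abs = 0.177 × 5.064×10⁻⁵ = 8.963×10⁻⁶ mol.

9.0×10⁻⁶ mol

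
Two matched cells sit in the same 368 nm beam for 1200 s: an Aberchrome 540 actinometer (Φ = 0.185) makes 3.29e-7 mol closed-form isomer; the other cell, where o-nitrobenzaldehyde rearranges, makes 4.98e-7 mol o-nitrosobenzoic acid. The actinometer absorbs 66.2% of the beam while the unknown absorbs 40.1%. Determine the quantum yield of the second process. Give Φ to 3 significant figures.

Photons absorbed by the actinometer: 3.29e-7 / 0.185 = 1.778e-6 mol.
Incident flux: 1.778e-6 / 0.662 = 2.686e-6 einstein.
Absorbed by unknown: 0.401 × 2.686e-6 = 1.077e-6 mol.
Φ(unknown) = 4.98e-7 / 1.077e-6 = 0.462.

Φ = 0.462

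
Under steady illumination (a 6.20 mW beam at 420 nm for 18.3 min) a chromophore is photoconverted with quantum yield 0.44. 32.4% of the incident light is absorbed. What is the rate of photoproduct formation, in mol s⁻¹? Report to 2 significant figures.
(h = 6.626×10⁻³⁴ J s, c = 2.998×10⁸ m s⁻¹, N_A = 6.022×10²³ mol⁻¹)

Photon energy at 420 nm: hc/λ = (6.626×10⁻³⁴)(2.998×10⁸)/(420×10⁻⁹) = 4.730×10⁻¹⁹ J.
Energy delivered: (6.20 mW)(1098 s) = 6.808 J.
Photons incident: 6.808 / 4.730×10⁻¹⁹ = 1.439×10¹⁹, i.e. 1.439×10¹⁹/6.022×10²³ = 2.390×10⁻⁵ mol.
Photons absorbed: 0.324 × 2.390×10⁻⁵ = 7.744×10⁻⁶ mol.
Product formed: 0.44 × 7.744×10⁻⁶ = 3.407×10⁻⁶ mol.
Rate: 3.407×10⁻⁶ / 1098 s = 3.1×10⁻⁹ mol s⁻¹.

3.1×10⁻⁹ mol s⁻¹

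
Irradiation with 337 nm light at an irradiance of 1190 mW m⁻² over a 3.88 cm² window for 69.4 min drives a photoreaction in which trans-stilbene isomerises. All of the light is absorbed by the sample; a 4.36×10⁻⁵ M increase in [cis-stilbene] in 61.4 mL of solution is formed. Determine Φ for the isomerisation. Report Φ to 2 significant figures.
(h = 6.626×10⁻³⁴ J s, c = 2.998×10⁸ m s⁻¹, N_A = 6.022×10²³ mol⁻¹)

Φ = 0.49

Product: (4.36×10⁻⁵ M)(0.0614 L) = 2.677×10⁻⁶ mol.
Photon energy at 337 nm: hc/λ = (6.626×10⁻³⁴)(2.998×10⁸)/(337×10⁻⁹) = 5.895×10⁻¹⁹ J.
Energy delivered: (1190 mW m⁻²)(3.88×10⁻⁴ m²)(4164 s) = 1.923 J.
Photons incident: 1.923 / 5.895×10⁻¹⁹ = 3.262×10¹⁸, i.e. 3.262×10¹⁸/6.022×10²³ = 5.417×10⁻⁶ mol.
Φ = 2.677×10⁻⁶ mol / 5.417×10⁻⁶ mol photons = 0.49.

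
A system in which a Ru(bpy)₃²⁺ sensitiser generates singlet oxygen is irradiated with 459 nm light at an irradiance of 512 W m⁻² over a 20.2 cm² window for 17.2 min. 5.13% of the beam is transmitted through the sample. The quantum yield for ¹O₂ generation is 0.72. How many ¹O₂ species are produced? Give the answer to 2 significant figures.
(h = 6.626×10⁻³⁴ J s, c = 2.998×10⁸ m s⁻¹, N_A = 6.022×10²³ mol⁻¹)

1.7×10²¹ species

Photon energy at 459 nm: hc/λ = (6.626×10⁻³⁴)(2.998×10⁸)/(459×10⁻⁹) = 4.328×10⁻¹⁹ J.
Energy delivered: (512 W m⁻²)(20.2×10⁻⁴ m²)(1032 s) = 1067 J.
Photons incident: 1067 / 4.328×10⁻¹⁹ = 2.465×10²¹, i.e. 2.465×10²¹/6.022×10²³ = 0.004093 mol.
Fraction absorbed: 1 − 5.13/100 = 0.9487.
Photons absorbed: 0.9487 × 0.004093 = 0.003883 mol.
Product: Φ × n_abs = 0.72 × 0.003883 = 0.002796 mol.
As a count: 0.002796 × 6.022×10²³ = 1.7×10²¹.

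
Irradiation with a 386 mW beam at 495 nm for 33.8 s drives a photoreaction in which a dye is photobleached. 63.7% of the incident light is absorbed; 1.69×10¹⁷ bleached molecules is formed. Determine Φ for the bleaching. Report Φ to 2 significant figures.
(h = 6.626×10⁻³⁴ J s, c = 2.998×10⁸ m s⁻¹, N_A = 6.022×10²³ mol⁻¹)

Product: 1.69×10¹⁷ / 6.022×10²³ = 2.806×10⁻⁷ mol.
Photon energy at 495 nm: hc/λ = (6.626×10⁻³⁴)(2.998×10⁸)/(495×10⁻⁹) = 4.013×10⁻¹⁹ J.
Energy delivered: (386 mW)(33.8 s) = 13.05 J.
Photons incident: 13.05 / 4.013×10⁻¹⁹ = 3.252×10¹⁹, i.e. 3.252×10¹⁹/6.022×10²³ = 5.400×10⁻⁵ mol.
Photons absorbed: 0.637 × 5.400×10⁻⁵ = 3.440×10⁻⁵ mol.
Φ = 2.806×10⁻⁷ mol / 3.440×10⁻⁵ mol photons = 0.0082.

Φ = 0.0082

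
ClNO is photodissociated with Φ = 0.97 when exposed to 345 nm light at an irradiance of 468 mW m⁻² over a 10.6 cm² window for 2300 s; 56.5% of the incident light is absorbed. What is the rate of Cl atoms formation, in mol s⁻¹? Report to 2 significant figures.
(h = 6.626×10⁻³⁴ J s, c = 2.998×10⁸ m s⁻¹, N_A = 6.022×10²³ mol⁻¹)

Photon energy at 345 nm: hc/λ = (6.626×10⁻³⁴)(2.998×10⁸)/(345×10⁻⁹) = 5.758×10⁻¹⁹ J.
Energy delivered: (468 mW m⁻²)(10.6×10⁻⁴ m²)(2300 s) = 1.141 J.
Photons incident: 1.141 / 5.758×10⁻¹⁹ = 1.982×10¹⁸, i.e. 1.982×10¹⁸/6.022×10²³ = 3.291×10⁻⁶ mol.
Photons absorbed: 0.565 × 3.291×10⁻⁶ = 1.859×10⁻⁶ mol.
Product formed: 0.97 × 1.859×10⁻⁶ = 1.803×10⁻⁶ mol.
Rate: 1.803×10⁻⁶ / 2300 s = 7.8×10⁻¹⁰ mol s⁻¹.

7.8×10⁻¹⁰ mol s⁻¹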